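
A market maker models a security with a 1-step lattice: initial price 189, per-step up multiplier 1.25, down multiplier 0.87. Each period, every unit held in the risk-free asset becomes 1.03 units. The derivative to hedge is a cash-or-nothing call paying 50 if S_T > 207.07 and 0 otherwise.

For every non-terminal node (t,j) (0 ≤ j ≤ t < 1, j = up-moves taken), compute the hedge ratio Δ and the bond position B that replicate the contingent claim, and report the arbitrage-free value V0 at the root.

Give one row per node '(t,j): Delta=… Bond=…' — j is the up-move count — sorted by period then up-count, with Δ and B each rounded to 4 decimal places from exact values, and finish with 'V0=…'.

(0,0): Delta=0.6962 Bond=-111.1395
V0=20.4394

Risk-neutral probability p* = (R−d)/(u−d) = (1.03−0.87)/(1.25−0.87) = 0.4211.
Terminal values V(1,·): V(1,0)=0.0000, V(1,1)=50.0000
Node (0,0) S=189.0000: V=(p*·50.0000+(1−p*)·0.0000)/1.03=20.4394; Δ=(50.0000−0.0000)/(236.2500−164.4300)=0.6962; B=V−Δ·S=-111.1395
Self-financing check: at every node Δ·S+B equals the discounted successor values.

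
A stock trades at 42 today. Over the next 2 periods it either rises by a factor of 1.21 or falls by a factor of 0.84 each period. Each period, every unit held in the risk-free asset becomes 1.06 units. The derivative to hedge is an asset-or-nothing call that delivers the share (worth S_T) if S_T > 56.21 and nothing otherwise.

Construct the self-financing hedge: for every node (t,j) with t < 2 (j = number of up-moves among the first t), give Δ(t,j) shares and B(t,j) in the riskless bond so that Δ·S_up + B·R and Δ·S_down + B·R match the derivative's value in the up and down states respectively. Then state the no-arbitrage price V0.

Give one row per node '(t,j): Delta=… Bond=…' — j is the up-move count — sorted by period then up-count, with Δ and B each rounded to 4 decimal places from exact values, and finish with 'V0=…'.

(0,0): Delta=2.2196 Bond=-73.8766
(1,0): Delta=0.0000 Bond=0.0000
(1,1): Delta=3.2703 Bond=-131.7018
V0=19.3486

Since d<R<u, set p* = (R−d)/(u−d) = 0.5946; price each node as the discounted p*-expectation of its children.
Terminal values V(2,·): V(2,0)=0.0000, V(2,1)=0.0000, V(2,2)=61.4922
Node (1,0) S=35.2800: V=(p*·0.0000+(1−p*)·0.0000)/1.06=0.0000; Δ=(0.0000−0.0000)/(42.6888−29.6352)=0.0000; B=V−Δ·S=0.0000
Node (1,1) S=50.8200: V=(p*·61.4922+(1−p*)·0.0000)/1.06=34.4933; Δ=(61.4922−0.0000)/(61.4922−42.6888)=3.2703; B=V−Δ·S=-131.7018
Node (0,0) S=42.0000: V=(p*·34.4933+(1−p*)·0.0000)/1.06=19.3486; Δ=(34.4933−0.0000)/(50.8200−35.2800)=2.2196; B=V−Δ·S=-73.8766
Check: Δ(0,0)·S0 + B(0,0) = 19.3486 = V0.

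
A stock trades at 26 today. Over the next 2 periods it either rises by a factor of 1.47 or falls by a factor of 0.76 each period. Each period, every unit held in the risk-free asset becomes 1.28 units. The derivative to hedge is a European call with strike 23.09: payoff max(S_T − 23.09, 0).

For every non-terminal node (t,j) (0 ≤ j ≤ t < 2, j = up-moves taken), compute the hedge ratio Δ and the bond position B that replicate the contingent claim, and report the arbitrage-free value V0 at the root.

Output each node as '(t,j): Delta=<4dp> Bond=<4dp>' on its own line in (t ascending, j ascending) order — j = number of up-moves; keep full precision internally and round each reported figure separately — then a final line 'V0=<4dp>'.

Since d<R<u, set p* = (R−d)/(u−d) = 0.7324; price each node as the discounted p*-expectation of its children.
Payoff layer (t=2): V(2,0)=0.0000, V(2,1)=5.9572, V(2,2)=33.0934
Node (1,0) S=19.7600: V=(p*·5.9572+(1−p*)·0.0000)/1.28=3.4086; Δ=(5.9572−0.0000)/(29.0472−15.0176)=0.4246; B=V−Δ·S=-4.9818
Node (1,1) S=38.2200: V=(p*·33.0934+(1−p*)·5.9572)/1.28=20.1809; Δ=(33.0934−5.9572)/(56.1834−29.0472)=1.0000; B=V−Δ·S=-18.0391
Node (0,0) S=26.0000: V=(p*·20.1809+(1−p*)·3.4086)/1.28=12.2598; Δ=(20.1809−3.4086)/(38.2200−19.7600)=0.9086; B=V−Δ·S=-11.3632
Root portfolio cost Δ·26+B reproduces V0=12.2598.

(0,0): Delta=0.9086 Bond=-11.3632
(1,0): Delta=0.4246 Bond=-4.9818
(1,1): Delta=1.0000 Bond=-18.0391
V0=12.2598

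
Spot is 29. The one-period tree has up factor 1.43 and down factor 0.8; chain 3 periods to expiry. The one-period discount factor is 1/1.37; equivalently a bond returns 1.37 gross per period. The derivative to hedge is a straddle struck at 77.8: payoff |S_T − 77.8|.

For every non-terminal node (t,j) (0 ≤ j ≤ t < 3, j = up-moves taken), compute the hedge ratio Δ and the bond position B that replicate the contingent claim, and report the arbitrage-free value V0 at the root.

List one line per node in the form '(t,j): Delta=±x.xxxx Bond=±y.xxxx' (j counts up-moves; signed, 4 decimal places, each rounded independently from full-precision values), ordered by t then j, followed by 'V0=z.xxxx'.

(0,0): Delta=-0.6657 Bond=24.5952
(1,0): Delta=-1.0000 Bond=41.4513
(1,1): Delta=-0.6460 Bond=32.8791
(2,0): Delta=-1.0000 Bond=56.7883
(2,1): Delta=-1.0000 Bond=56.7883
(2,2): Delta=-0.6252 Bond=43.8081
V0=5.2901

Risk-neutral probability p* = (R−d)/(u−d) = (1.37−0.8)/(1.43−0.8) = 0.9048.
At expiry t=3: V(3,0)=62.9520, V(3,1)=51.2592, V(3,2)=30.3583, V(3,3)=7.0020
(2,0): S=18.5600. Δ = (V_up−V_dn)/(S_up−S_dn) = (51.2592−62.9520)/(26.5408−14.8480) = -1.0000. V = [p*·51.2592 + (1−p*)·62.9520]/1.37 = 38.2283. B = V − Δ·S = 56.7883.
(2,1): S=33.1760. Δ = (V_up−V_dn)/(S_up−S_dn) = (30.3583−51.2592)/(47.4417−26.5408) = -1.0000. V = [p*·30.3583 + (1−p*)·51.2592]/1.37 = 23.6123. B = V − Δ·S = 56.7883.
(2,2): S=59.3021. Δ = (V_up−V_dn)/(S_up−S_dn) = (7.0020−30.3583)/(84.8020−47.4417) = -0.6252. V = [p*·7.0020 + (1−p*)·30.3583]/1.37 = 6.7346. B = V − Δ·S = 43.8081.
(1,0): S=23.2000. Δ = (V_up−V_dn)/(S_up−S_dn) = (23.6123−38.2283)/(33.1760−18.5600) = -1.0000. V = [p*·23.6123 + (1−p*)·38.2283]/1.37 = 18.2513. B = V − Δ·S = 41.4513.
(1,1): S=41.4700. Δ = (V_up−V_dn)/(S_up−S_dn) = (6.7346−23.6123)/(59.3021−33.1760) = -0.6460. V = [p*·6.7346 + (1−p*)·23.6123]/1.37 = 6.0891. B = V − Δ·S = 32.8791.
(0,0): S=29.0000. Δ = (V_up−V_dn)/(S_up−S_dn) = (6.0891−18.2513)/(41.4700−23.2000) = -0.6657. V = [p*·6.0891 + (1−p*)·18.2513]/1.37 = 5.2901. B = V − Δ·S = 24.5952.
Check: Δ(0,0)·S0 + B(0,0) = 5.2901 = V0.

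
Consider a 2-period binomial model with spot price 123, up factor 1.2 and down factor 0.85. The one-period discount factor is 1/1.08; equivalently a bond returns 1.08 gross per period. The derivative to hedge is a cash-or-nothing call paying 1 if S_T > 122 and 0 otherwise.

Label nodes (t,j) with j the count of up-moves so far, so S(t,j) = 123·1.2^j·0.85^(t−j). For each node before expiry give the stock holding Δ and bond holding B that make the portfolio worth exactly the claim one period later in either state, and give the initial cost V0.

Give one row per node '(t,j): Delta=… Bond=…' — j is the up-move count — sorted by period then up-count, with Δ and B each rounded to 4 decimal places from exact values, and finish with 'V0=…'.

(0,0): Delta=0.0074 Bond=-0.1505
(1,0): Delta=0.0273 Bond=-2.2487
(1,1): Delta=0.0000 Bond=0.9259
V0=0.7566

The replicating-portfolio and risk-neutral prices coincide; use p* = (1.08−0.85)/(1.2−0.85) = 0.6571 for the latter.
Terminal values V(2,·): V(2,0)=0.0000, V(2,1)=1.0000, V(2,2)=1.0000
Node (1,0) S=104.5500: V=(p*·1.0000+(1−p*)·0.0000)/1.08=0.6085; Δ=(1.0000−0.0000)/(125.4600−88.8675)=0.0273; B=V−Δ·S=-2.2487
Node (1,1) S=147.6000: V=(p*·1.0000+(1−p*)·1.0000)/1.08=0.9259; Δ=(1.0000−1.0000)/(177.1200−125.4600)=0.0000; B=V−Δ·S=0.9259
Node (0,0) S=123.0000: V=(p*·0.9259+(1−p*)·0.6085)/1.08=0.7566; Δ=(0.9259−0.6085)/(147.6000−104.5500)=0.0074; B=V−Δ·S=-0.1505
The time-0 hedge costs 0.7566, which is the no-arbitrage price.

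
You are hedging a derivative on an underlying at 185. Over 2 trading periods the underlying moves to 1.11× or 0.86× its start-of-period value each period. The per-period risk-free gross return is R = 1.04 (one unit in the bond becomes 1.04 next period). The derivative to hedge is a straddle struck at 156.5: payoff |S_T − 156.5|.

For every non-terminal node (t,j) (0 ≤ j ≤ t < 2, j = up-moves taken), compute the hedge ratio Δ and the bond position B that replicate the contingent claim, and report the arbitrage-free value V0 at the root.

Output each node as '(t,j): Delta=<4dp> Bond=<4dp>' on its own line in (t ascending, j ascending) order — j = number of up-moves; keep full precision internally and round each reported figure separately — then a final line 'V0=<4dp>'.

Under the risk-neutral measure, an up-move has probability p* = (R−d)/(u−d) = 0.7200 and values discount at R = 1.04.
Terminal payoffs: V(2,0)=19.6740, V(2,1)=20.1010, V(2,2)=71.4385
Node (1,0) S=159.1000: V=(p*·20.1010+(1−p*)·19.6740)/1.04=19.2129; Δ=(20.1010−19.6740)/(176.6010−136.8260)=0.0107; B=V−Δ·S=17.5049
Node (1,1) S=205.3500: V=(p*·71.4385+(1−p*)·20.1010)/1.04=54.8692; Δ=(71.4385−20.1010)/(227.9385−176.6010)=1.0000; B=V−Δ·S=-150.4808
Node (0,0) S=185.0000: V=(p*·54.8692+(1−p*)·19.2129)/1.04=43.1591; Δ=(54.8692−19.2129)/(205.3500−159.1000)=0.7709; B=V−Δ·S=-99.4661
Each (Δ,B) replicates both successor values, so the strategy is self-financing and V0 is arbitrage-free.

(0,0): Delta=0.7709 Bond=-99.4661
(1,0): Delta=0.0107 Bond=17.5049
(1,1): Delta=1.0000 Bond=-150.4808
V0=43.1591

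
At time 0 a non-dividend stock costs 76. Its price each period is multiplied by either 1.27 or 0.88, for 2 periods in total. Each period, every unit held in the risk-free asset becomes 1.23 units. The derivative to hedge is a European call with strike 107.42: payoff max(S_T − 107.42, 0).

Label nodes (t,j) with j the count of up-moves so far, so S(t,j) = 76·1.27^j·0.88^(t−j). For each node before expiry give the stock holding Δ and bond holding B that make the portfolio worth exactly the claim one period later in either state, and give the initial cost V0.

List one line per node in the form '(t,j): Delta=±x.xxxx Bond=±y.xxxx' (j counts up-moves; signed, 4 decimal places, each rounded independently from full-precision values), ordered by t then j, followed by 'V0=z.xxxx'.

Under the risk-neutral measure, an up-move has probability p* = (R−d)/(u−d) = 0.8974 and values discount at R = 1.23.
At expiry t=2: V(2,0)=0.0000, V(2,1)=0.0000, V(2,2)=15.1604
(1,0): S=66.8800. Δ = (V_up−V_dn)/(S_up−S_dn) = (0.0000−0.0000)/(84.9376−58.8544) = 0.0000. V = [p*·0.0000 + (1−p*)·0.0000]/1.23 = 0.0000. B = V − Δ·S = 0.0000.
(1,1): S=96.5200. Δ = (V_up−V_dn)/(S_up−S_dn) = (15.1604−0.0000)/(122.5804−84.9376) = 0.4027. V = [p*·15.1604 + (1−p*)·0.0000]/1.23 = 11.0614. B = V − Δ·S = -27.8114.
(0,0): S=76.0000. Δ = (V_up−V_dn)/(S_up−S_dn) = (11.0614−0.0000)/(96.5200−66.8800) = 0.3732. V = [p*·11.0614 + (1−p*)·0.0000]/1.23 = 8.0706. B = V − Δ·S = -20.2919.
The time-0 hedge costs 8.0706, which is the no-arbitrage price.

(0,0): Delta=0.3732 Bond=-20.2919
(1,0): Delta=0.0000 Bond=0.0000
(1,1): Delta=0.4027 Bond=-27.8114
V0=8.0706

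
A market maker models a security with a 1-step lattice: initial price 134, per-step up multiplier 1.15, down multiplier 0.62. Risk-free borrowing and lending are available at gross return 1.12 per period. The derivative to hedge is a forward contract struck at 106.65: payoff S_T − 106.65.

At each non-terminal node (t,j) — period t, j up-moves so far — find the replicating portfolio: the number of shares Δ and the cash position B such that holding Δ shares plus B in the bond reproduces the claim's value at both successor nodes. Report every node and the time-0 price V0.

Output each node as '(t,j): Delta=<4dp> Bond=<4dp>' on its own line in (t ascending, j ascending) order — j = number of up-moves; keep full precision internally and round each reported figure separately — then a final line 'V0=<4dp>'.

No-arbitrage ⇒ martingale measure with p* = (R−d)/(u−d) = 0.9434.
Terminal values V(1,·): V(1,0)=-23.5700, V(1,1)=47.4500
Node (0,0) S=134.0000: V=(p*·47.4500+(1−p*)·-23.5700)/1.12=38.7768; Δ=(47.4500−-23.5700)/(154.1000−83.0800)=1.0000; B=V−Δ·S=-95.2232
Self-financing check: at every node Δ·S+B equals the discounted successor values.

(0,0): Delta=1.0000 Bond=-95.2232
V0=38.7768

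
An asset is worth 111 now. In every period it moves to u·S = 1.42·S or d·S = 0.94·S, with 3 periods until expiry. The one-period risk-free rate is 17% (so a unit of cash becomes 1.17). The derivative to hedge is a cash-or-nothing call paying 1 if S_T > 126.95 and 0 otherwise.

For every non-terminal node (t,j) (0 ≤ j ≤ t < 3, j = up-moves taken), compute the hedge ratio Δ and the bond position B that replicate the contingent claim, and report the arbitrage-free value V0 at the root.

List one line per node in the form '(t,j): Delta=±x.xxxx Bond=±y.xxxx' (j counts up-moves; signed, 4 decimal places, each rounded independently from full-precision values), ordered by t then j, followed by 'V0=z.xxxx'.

Under the risk-neutral measure, an up-move has probability p* = (R−d)/(u−d) = 0.4792 and values discount at R = 1.17.
At expiry t=3: V(3,0)=0.0000, V(3,1)=1.0000, V(3,2)=1.0000, V(3,3)=1.0000
(2,0): S=98.0796. Δ = (V_up−V_dn)/(S_up−S_dn) = (1.0000−0.0000)/(139.2730−92.1948) = 0.0212. V = [p*·1.0000 + (1−p*)·0.0000]/1.17 = 0.4095. B = V − Δ·S = -1.6738.
(2,1): S=148.1628. Δ = (V_up−V_dn)/(S_up−S_dn) = (1.0000−1.0000)/(210.3912−139.2730) = 0.0000. V = [p*·1.0000 + (1−p*)·1.0000]/1.17 = 0.8547. B = V − Δ·S = 0.8547.
(2,2): S=223.8204. Δ = (V_up−V_dn)/(S_up−S_dn) = (1.0000−1.0000)/(317.8250−210.3912) = 0.0000. V = [p*·1.0000 + (1−p*)·1.0000]/1.17 = 0.8547. B = V − Δ·S = 0.8547.
(1,0): S=104.3400. Δ = (V_up−V_dn)/(S_up−S_dn) = (0.8547−0.4095)/(148.1628−98.0796) = 0.0089. V = [p*·0.8547 + (1−p*)·0.4095]/1.17 = 0.5323. B = V − Δ·S = -0.3951.
(1,1): S=157.6200. Δ = (V_up−V_dn)/(S_up−S_dn) = (0.8547−0.8547)/(223.8204−148.1628) = 0.0000. V = [p*·0.8547 + (1−p*)·0.8547]/1.17 = 0.7305. B = V − Δ·S = 0.7305.
(0,0): S=111.0000. Δ = (V_up−V_dn)/(S_up−S_dn) = (0.7305−0.5323)/(157.6200−104.3400) = 0.0037. V = [p*·0.7305 + (1−p*)·0.5323]/1.17 = 0.5362. B = V − Δ·S = 0.1233.
Each (Δ,B) replicates both successor values, so the strategy is self-financing and V0 is arbitrage-free.

(0,0): Delta=0.0037 Bond=0.1233
(1,0): Delta=0.0089 Bond=-0.3951
(1,1): Delta=0.0000 Bond=0.7305
(2,0): Delta=0.0212 Bond=-1.6738
(2,1): Delta=0.0000 Bond=0.8547
(2,2): Delta=0.0000 Bond=0.8547
V0=0.5362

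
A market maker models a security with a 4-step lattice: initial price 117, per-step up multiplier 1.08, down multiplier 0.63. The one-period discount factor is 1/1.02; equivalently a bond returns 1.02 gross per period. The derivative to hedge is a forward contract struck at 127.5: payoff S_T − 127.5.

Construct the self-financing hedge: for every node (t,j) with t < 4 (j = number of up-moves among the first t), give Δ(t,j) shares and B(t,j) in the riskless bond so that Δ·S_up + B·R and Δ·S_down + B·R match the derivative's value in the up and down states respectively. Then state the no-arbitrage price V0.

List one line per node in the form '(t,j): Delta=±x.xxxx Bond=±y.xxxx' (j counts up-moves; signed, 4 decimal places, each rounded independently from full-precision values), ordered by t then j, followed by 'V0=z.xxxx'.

(0,0): Delta=1.0000 Bond=-117.7903
(1,0): Delta=1.0000 Bond=-120.1461
(1,1): Delta=1.0000 Bond=-120.1461
(2,0): Delta=1.0000 Bond=-122.5490
(2,1): Delta=1.0000 Bond=-122.5490
(2,2): Delta=1.0000 Bond=-122.5490
(3,0): Delta=1.0000 Bond=-125.0000
(3,1): Delta=1.0000 Bond=-125.0000
(3,2): Delta=1.0000 Bond=-125.0000
(3,3): Delta=1.0000 Bond=-125.0000
V0=-0.7903

Under the risk-neutral measure, an up-move has probability p* = (R−d)/(u−d) = 0.8667 and values discount at R = 1.02.
At expiry t=4: V(4,0)=-109.0690, V(4,1)=-95.9041, V(4,2)=-73.3355, V(4,3)=-34.6466, V(4,4)=31.6772
  t=3,j=0: stock 29.2555 → up 31.5959 (V=-95.9041), down 18.4310 (V=-109.0690). Price -95.7445; hedge Δ=1.0000, bond B=-125.0000.
  t=3,j=1: stock 50.1523 → up 54.1645 (V=-73.3355), down 31.5959 (V=-95.9041). Price -74.8477; hedge Δ=1.0000, bond B=-125.0000.
  t=3,j=2: stock 85.9753 → up 92.8534 (V=-34.6466), down 54.1645 (V=-73.3355). Price -39.0247; hedge Δ=1.0000, bond B=-125.0000.
  t=3,j=3: stock 147.3863 → up 159.1772 (V=31.6772), down 92.8534 (V=-34.6466). Price 22.3863; hedge Δ=1.0000, bond B=-125.0000.
  t=2,j=0: stock 46.4373 → up 50.1523 (V=-74.8477), down 29.2555 (V=-95.7445). Price -76.1117; hedge Δ=1.0000, bond B=-122.5490.
  t=2,j=1: stock 79.6068 → up 85.9753 (V=-39.0247), down 50.1523 (V=-74.8477). Price -42.9422; hedge Δ=1.0000, bond B=-122.5490.
  t=2,j=2: stock 136.4688 → up 147.3863 (V=22.3863), down 85.9753 (V=-39.0247). Price 13.9198; hedge Δ=1.0000, bond B=-122.5490.
  t=1,j=0: stock 73.7100 → up 79.6068 (V=-42.9422), down 46.4373 (V=-76.1117). Price -46.4361; hedge Δ=1.0000, bond B=-120.1461.
  t=1,j=1: stock 126.3600 → up 136.4688 (V=13.9198), down 79.6068 (V=-42.9422). Price 6.2139; hedge Δ=1.0000, bond B=-120.1461.
  t=0,j=0: stock 117.0000 → up 126.3600 (V=6.2139), down 73.7100 (V=-46.4361). Price -0.7903; hedge Δ=1.0000, bond B=-117.7903.
Each (Δ,B) replicates both successor values, so the strategy is self-financing and V0 is arbitrage-free.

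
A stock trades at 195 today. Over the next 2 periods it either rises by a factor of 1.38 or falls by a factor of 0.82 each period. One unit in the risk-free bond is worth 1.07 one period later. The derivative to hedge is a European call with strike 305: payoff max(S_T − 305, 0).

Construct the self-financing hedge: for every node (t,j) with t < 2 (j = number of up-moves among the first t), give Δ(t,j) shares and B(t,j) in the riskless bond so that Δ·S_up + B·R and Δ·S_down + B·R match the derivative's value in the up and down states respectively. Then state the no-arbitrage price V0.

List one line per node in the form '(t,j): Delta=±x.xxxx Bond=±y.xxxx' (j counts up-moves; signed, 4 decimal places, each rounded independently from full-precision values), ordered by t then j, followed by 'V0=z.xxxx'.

Under the risk-neutral measure, an up-move has probability p* = (R−d)/(u−d) = 0.4464 and values discount at R = 1.07.
Terminal values V(2,·): V(2,0)=0.0000, V(2,1)=0.0000, V(2,2)=66.3580
  t=1,j=0: stock 159.9000 → up 220.6620 (V=0.0000), down 131.1180 (V=0.0000). Price 0.0000; hedge Δ=0.0000, bond B=0.0000.
  t=1,j=1: stock 269.1000 → up 371.3580 (V=66.3580), down 220.6620 (V=0.0000). Price 27.6861; hedge Δ=0.4403, bond B=-90.8103.
  t=0,j=0: stock 195.0000 → up 269.1000 (V=27.6861), down 159.9000 (V=0.0000). Price 11.5513; hedge Δ=0.2535, bond B=-37.8882.
Self-financing check: at every node Δ·S+B equals the discounted successor values.

(0,0): Delta=0.2535 Bond=-37.8882
(1,0): Delta=0.0000 Bond=0.0000
(1,1): Delta=0.4403 Bond=-90.8103
V0=11.5513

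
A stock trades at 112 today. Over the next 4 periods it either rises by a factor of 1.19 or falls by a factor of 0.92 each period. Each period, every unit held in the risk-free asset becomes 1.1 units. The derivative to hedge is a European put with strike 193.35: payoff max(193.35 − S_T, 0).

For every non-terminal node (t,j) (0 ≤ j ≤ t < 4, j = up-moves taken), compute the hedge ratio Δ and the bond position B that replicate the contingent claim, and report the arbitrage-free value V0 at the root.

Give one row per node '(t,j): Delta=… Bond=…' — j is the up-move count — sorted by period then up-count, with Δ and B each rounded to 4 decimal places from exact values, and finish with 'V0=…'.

(0,0): Delta=-0.7700 Bond=110.5129
(1,0): Delta=-1.0000 Bond=145.2667
(1,1): Delta=-0.6810 Bond=109.7130
(2,0): Delta=-1.0000 Bond=159.7934
(2,1): Delta=-1.0000 Bond=159.7934
(2,2): Delta=-0.5578 Bond=101.1297
(3,0): Delta=-1.0000 Bond=175.7727
(3,1): Delta=-1.0000 Bond=175.7727
(3,2): Delta=-1.0000 Bond=175.7727
(3,3): Delta=-0.3868 Bond=78.9776
V0=24.2765

Since d<R<u, set p* = (R−d)/(u−d) = 0.6667; price each node as the discounted p*-expectation of its children.
At expiry t=4: V(4,0)=113.1140, V(4,1)=89.5665, V(4,2)=59.1083, V(4,3)=19.7112, V(4,4)=0.0000
  t=3,j=0: stock 87.2131 → up 103.7835 (V=89.5665), down 80.2360 (V=113.1140). Price 88.5597; hedge Δ=-1.0000, bond B=175.7727.
  t=3,j=1: stock 112.8082 → up 134.2417 (V=59.1083), down 103.7835 (V=89.5665). Price 62.9645; hedge Δ=-1.0000, bond B=175.7727.
  t=3,j=2: stock 145.9149 → up 173.6388 (V=19.7112), down 134.2417 (V=59.1083). Price 29.8578; hedge Δ=-1.0000, bond B=175.7727.
  t=3,j=3: stock 188.7378 → up 224.5980 (V=0.0000), down 173.6388 (V=19.7112). Price 5.9731; hedge Δ=-0.3868, bond B=78.9776.
  t=2,j=0: stock 94.7968 → up 112.8082 (V=62.9645), down 87.2131 (V=88.5597). Price 64.9966; hedge Δ=-1.0000, bond B=159.7934.
  t=2,j=1: stock 122.6176 → up 145.9149 (V=29.8578), down 112.8082 (V=62.9645). Price 37.1758; hedge Δ=-1.0000, bond B=159.7934.
  t=2,j=2: stock 158.6032 → up 188.7378 (V=5.9731), down 145.9149 (V=29.8578). Price 12.6679; hedge Δ=-0.5578, bond B=101.1297.
  t=1,j=0: stock 103.0400 → up 122.6176 (V=37.1758), down 94.7968 (V=64.9966). Price 42.2267; hedge Δ=-1.0000, bond B=145.2667.
  t=1,j=1: stock 133.2800 → up 158.6032 (V=12.6679), down 122.6176 (V=37.1758). Price 18.9429; hedge Δ=-0.6810, bond B=109.7130.
  t=0,j=0: stock 112.0000 → up 133.2800 (V=18.9429), down 103.0400 (V=42.2267). Price 24.2765; hedge Δ=-0.7700, bond B=110.5129.
Check: Δ(0,0)·S0 + B(0,0) = 24.2765 = V0.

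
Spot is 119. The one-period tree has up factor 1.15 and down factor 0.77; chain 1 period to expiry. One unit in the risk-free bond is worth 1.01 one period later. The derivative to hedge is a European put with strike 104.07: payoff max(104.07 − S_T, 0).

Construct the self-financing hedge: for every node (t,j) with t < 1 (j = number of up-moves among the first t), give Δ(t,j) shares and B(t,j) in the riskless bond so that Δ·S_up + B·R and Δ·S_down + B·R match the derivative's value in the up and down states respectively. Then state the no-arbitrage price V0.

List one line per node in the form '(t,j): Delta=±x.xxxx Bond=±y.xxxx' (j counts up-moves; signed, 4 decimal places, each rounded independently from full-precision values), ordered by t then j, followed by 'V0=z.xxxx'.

(0,0): Delta=-0.2751 Bond=37.2746
V0=4.5378

Since d<R<u, set p* = (R−d)/(u−d) = 0.6316; price each node as the discounted p*-expectation of its children.
Terminal values V(1,·): V(1,0)=12.4400, V(1,1)=0.0000
(0,0): S=119.0000. Δ = (V_up−V_dn)/(S_up−S_dn) = (0.0000−12.4400)/(136.8500−91.6300) = -0.2751. V = [p*·0.0000 + (1−p*)·12.4400]/1.01 = 4.5378. B = V − Δ·S = 37.2746.
Each (Δ,B) replicates both successor values, so the strategy is self-financing and V0 is arbitrage-free.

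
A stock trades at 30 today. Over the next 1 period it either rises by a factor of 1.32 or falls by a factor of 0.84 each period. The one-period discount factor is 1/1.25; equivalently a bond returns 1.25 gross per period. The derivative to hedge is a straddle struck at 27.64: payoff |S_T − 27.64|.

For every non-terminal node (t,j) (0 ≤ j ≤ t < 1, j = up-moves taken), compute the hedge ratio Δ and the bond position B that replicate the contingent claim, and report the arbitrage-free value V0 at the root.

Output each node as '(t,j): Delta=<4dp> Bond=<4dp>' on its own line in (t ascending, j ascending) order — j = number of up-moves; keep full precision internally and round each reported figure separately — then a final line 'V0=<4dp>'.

(0,0): Delta=0.6611 Bond=-11.3760
V0=8.4573

Since d<R<u, set p* = (R−d)/(u−d) = 0.8542; price each node as the discounted p*-expectation of its children.
At expiry t=1: V(1,0)=2.4400, V(1,1)=11.9600
Node (0,0) S=30.0000: V=(p*·11.9600+(1−p*)·2.4400)/1.25=8.4573; Δ=(11.9600−2.4400)/(39.6000−25.2000)=0.6611; B=V−Δ·S=-11.3760
Check: Δ(0,0)·S0 + B(0,0) = 8.4573 = V0.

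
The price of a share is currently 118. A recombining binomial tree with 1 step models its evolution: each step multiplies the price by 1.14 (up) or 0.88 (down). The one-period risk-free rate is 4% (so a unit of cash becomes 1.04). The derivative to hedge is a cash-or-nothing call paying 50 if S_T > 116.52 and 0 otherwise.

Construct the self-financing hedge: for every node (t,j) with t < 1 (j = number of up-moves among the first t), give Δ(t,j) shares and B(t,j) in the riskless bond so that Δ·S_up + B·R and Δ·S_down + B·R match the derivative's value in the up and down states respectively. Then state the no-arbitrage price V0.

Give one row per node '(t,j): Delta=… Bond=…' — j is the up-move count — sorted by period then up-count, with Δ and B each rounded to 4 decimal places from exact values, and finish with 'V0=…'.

(0,0): Delta=1.6297 Bond=-162.7219
V0=29.5858

Since d<R<u, set p* = (R−d)/(u−d) = 0.6154; price each node as the discounted p*-expectation of its children.
Terminal values V(1,·): V(1,0)=0.0000, V(1,1)=50.0000
Node (0,0) S=118.0000: V=(p*·50.0000+(1−p*)·0.0000)/1.04=29.5858; Δ=(50.0000−0.0000)/(134.5200−103.8400)=1.6297; B=V−Δ·S=-162.7219
Root portfolio cost Δ·118+B reproduces V0=29.5858.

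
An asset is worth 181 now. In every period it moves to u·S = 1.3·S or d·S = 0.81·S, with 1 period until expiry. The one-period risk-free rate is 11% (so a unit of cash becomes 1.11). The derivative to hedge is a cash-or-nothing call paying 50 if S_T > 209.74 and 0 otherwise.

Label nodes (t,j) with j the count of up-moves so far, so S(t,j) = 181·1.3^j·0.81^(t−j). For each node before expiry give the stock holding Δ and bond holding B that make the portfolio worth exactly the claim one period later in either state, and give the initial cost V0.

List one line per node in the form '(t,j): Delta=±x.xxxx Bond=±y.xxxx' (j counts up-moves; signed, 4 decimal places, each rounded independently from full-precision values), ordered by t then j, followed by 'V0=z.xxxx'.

(0,0): Delta=0.5638 Bond=-74.4622
V0=27.5786

Risk-neutral probability p* = (R−d)/(u−d) = (1.11−0.81)/(1.3−0.81) = 0.6122.
Terminal values V(1,·): V(1,0)=0.0000, V(1,1)=50.0000
(0,0): S=181.0000. Δ = (V_up−V_dn)/(S_up−S_dn) = (50.0000−0.0000)/(235.3000−146.6100) = 0.5638. V = [p*·50.0000 + (1−p*)·0.0000]/1.11 = 27.5786. B = V − Δ·S = -74.4622.
The time-0 hedge costs 27.5786, which is the no-arbitrage price.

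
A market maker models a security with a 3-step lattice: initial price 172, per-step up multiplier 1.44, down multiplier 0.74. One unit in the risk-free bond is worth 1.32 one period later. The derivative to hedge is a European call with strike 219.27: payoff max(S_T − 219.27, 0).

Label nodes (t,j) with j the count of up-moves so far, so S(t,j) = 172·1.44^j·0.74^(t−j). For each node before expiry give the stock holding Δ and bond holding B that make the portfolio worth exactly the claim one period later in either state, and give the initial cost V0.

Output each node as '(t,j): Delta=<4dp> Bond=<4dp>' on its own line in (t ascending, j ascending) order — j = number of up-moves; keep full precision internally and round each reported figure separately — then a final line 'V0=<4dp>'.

Risk-neutral probability p* = (R−d)/(u−d) = (1.32−0.74)/(1.44−0.74) = 0.8286.
At expiry t=3: V(3,0)=0.0000, V(3,1)=0.0000, V(3,2)=44.6578, V(3,3)=294.3192
Node (2,0) S=94.1872: V=(p*·0.0000+(1−p*)·0.0000)/1.32=0.0000; Δ=(0.0000−0.0000)/(135.6296−69.6985)=0.0000; B=V−Δ·S=0.0000
Node (2,1) S=183.2832: V=(p*·44.6578+(1−p*)·0.0000)/1.32=28.0320; Δ=(44.6578−0.0000)/(263.9278−135.6296)=0.3481; B=V−Δ·S=-35.7649
Node (2,2) S=356.6592: V=(p*·294.3192+(1−p*)·44.6578)/1.32=190.5456; Δ=(294.3192−44.6578)/(513.5892−263.9278)=1.0000; B=V−Δ·S=-166.1136
Node (1,0) S=127.2800: V=(p*·28.0320+(1−p*)·0.0000)/1.32=17.5958; Δ=(28.0320−0.0000)/(183.2832−94.1872)=0.3146; B=V−Δ·S=-22.4498
Node (1,1) S=247.6800: V=(p*·190.5456+(1−p*)·28.0320)/1.32=123.2470; Δ=(190.5456−28.0320)/(356.6592−183.2832)=0.9373; B=V−Δ·S=-108.9153
Node (0,0) S=172.0000: V=(p*·123.2470+(1−p*)·17.5958)/1.32=79.6480; Δ=(123.2470−17.5958)/(247.6800−127.2800)=0.8775; B=V−Δ·S=-71.2823
Self-financing check: at every node Δ·S+B equals the discounted successor values.

(0,0): Delta=0.8775 Bond=-71.2823
(1,0): Delta=0.3146 Bond=-22.4498
(1,1): Delta=0.9373 Bond=-108.9153
(2,0): Delta=0.0000 Bond=0.0000
(2,1): Delta=0.3481 Bond=-35.7649
(2,2): Delta=1.0000 Bond=-166.1136
V0=79.6480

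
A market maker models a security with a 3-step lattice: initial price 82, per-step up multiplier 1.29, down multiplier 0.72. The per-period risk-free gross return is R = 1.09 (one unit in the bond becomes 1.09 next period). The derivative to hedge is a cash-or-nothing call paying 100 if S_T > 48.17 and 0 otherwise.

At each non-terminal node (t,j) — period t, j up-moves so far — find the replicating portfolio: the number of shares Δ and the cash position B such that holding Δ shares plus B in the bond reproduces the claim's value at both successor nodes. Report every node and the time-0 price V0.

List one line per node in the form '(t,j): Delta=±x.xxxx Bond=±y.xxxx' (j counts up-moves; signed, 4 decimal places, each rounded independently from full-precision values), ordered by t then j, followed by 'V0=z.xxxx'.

(0,0): Delta=0.2217 Bond=55.7031
(1,0): Delta=0.9565 Bond=17.3310
(1,1): Delta=0.0000 Bond=84.1680
(2,0): Delta=4.1271 Bond=-115.8860
(2,1): Delta=0.0000 Bond=91.7431
(2,2): Delta=0.0000 Bond=91.7431
V0=73.8827

Since d<R<u, set p* = (R−d)/(u−d) = 0.6491; price each node as the discounted p*-expectation of its children.
Terminal payoffs: V(3,0)=0.0000, V(3,1)=100.0000, V(3,2)=100.0000, V(3,3)=100.0000
Node (2,0) S=42.5088: V=(p*·100.0000+(1−p*)·0.0000)/1.09=59.5526; Δ=(100.0000−0.0000)/(54.8364−30.6063)=4.1271; B=V−Δ·S=-115.8860
Node (2,1) S=76.1616: V=(p*·100.0000+(1−p*)·100.0000)/1.09=91.7431; Δ=(100.0000−100.0000)/(98.2485−54.8364)=0.0000; B=V−Δ·S=91.7431
Node (2,2) S=136.4562: V=(p*·100.0000+(1−p*)·100.0000)/1.09=91.7431; Δ=(100.0000−100.0000)/(176.0285−98.2485)=0.0000; B=V−Δ·S=91.7431
Node (1,0) S=59.0400: V=(p*·91.7431+(1−p*)·59.5526)/1.09=73.8057; Δ=(91.7431−59.5526)/(76.1616−42.5088)=0.9565; B=V−Δ·S=17.3310
Node (1,1) S=105.7800: V=(p*·91.7431+(1−p*)·91.7431)/1.09=84.1680; Δ=(91.7431−91.7431)/(136.4562−76.1616)=0.0000; B=V−Δ·S=84.1680
Node (0,0) S=82.0000: V=(p*·84.1680+(1−p*)·73.8057)/1.09=73.8827; Δ=(84.1680−73.8057)/(105.7800−59.0400)=0.2217; B=V−Δ·S=55.7031
Root portfolio cost Δ·82+B reproduces V0=73.8827.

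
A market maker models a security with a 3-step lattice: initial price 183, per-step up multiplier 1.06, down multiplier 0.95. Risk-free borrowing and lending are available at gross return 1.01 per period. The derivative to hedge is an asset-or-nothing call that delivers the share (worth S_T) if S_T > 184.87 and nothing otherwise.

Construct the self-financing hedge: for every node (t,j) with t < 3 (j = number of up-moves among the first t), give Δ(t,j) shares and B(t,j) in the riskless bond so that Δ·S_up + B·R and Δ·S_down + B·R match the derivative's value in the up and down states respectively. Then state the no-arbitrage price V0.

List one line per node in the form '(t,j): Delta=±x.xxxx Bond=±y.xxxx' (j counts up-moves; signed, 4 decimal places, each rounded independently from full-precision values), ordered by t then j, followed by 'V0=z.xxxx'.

No-arbitrage ⇒ martingale measure with p* = (R−d)/(u−d) = 0.5455.
At expiry t=3: V(3,0)=0.0000, V(3,1)=0.0000, V(3,2)=195.3379, V(3,3)=217.9559
(2,0): S=165.1575. Δ = (V_up−V_dn)/(S_up−S_dn) = (0.0000−0.0000)/(175.0670−156.8996) = 0.0000. V = [p*·0.0000 + (1−p*)·0.0000]/1.01 = 0.0000. B = V − Δ·S = 0.0000.
(2,1): S=184.2810. Δ = (V_up−V_dn)/(S_up−S_dn) = (195.3379−0.0000)/(195.3379−175.0669) = 9.6364. V = [p*·195.3379 + (1−p*)·0.0000]/1.01 = 105.4930. B = V − Δ·S = -1670.3057.
(2,2): S=205.6188. Δ = (V_up−V_dn)/(S_up−S_dn) = (217.9559−195.3379)/(217.9559−195.3379) = 1.0000. V = [p*·217.9559 + (1−p*)·195.3379]/1.01 = 205.6188. B = V − Δ·S = 0.0000.
(1,0): S=173.8500. Δ = (V_up−V_dn)/(S_up−S_dn) = (105.4930−0.0000)/(184.2810−165.1575) = 5.5164. V = [p*·105.4930 + (1−p*)·0.0000]/1.01 = 56.9719. B = V − Δ·S = -902.0553.
(1,1): S=193.9800. Δ = (V_up−V_dn)/(S_up−S_dn) = (205.6188−105.4930)/(205.6188−184.2810) = 4.6924. V = [p*·205.6188 + (1−p*)·105.4930]/1.01 = 158.5219. B = V − Δ·S = -751.7128.
(0,0): S=183.0000. Δ = (V_up−V_dn)/(S_up−S_dn) = (158.5219−56.9719)/(193.9800−173.8500) = 5.0447. V = [p*·158.5219 + (1−p*)·56.9719]/1.01 = 111.2503. B = V − Δ·S = -811.9310.
The time-0 hedge costs 111.2503, which is the no-arbitrage price.

(0,0): Delta=5.0447 Bond=-811.9310
(1,0): Delta=5.5164 Bond=-902.0553
(1,1): Delta=4.6924 Bond=-751.7128
(2,0): Delta=0.0000 Bond=0.0000
(2,1): Delta=9.6364 Bond=-1670.3057
(2,2): Delta=1.0000 Bond=0.0000
V0=111.2503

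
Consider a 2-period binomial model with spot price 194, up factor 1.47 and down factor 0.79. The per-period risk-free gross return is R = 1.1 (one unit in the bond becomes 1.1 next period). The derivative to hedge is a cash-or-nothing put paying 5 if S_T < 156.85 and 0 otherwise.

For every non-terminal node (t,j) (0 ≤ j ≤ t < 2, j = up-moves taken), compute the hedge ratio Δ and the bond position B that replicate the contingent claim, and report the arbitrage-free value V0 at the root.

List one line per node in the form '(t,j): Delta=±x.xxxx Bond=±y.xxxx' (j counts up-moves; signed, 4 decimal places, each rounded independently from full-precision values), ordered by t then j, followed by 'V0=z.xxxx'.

The replicating-portfolio and risk-neutral prices coincide; use p* = (1.1−0.79)/(1.47−0.79) = 0.4559 for the latter.
Terminal payoffs: V(2,0)=5.0000, V(2,1)=0.0000, V(2,2)=0.0000
Node (1,0) S=153.2600: V=(p*·0.0000+(1−p*)·5.0000)/1.1=2.4733; Δ=(0.0000−5.0000)/(225.2922−121.0754)=-0.0480; B=V−Δ·S=9.8262
Node (1,1) S=285.1800: V=(p*·0.0000+(1−p*)·0.0000)/1.1=0.0000; Δ=(0.0000−0.0000)/(419.2146−225.2922)=0.0000; B=V−Δ·S=0.0000
Node (0,0) S=194.0000: V=(p*·0.0000+(1−p*)·2.4733)/1.1=1.2234; Δ=(0.0000−2.4733)/(285.1800−153.2600)=-0.0187; B=V−Δ·S=4.8606
Check: Δ(0,0)·S0 + B(0,0) = 1.2234 = V0.

(0,0): Delta=-0.0187 Bond=4.8606
(1,0): Delta=-0.0480 Bond=9.8262
(1,1): Delta=0.0000 Bond=0.0000
V0=1.2234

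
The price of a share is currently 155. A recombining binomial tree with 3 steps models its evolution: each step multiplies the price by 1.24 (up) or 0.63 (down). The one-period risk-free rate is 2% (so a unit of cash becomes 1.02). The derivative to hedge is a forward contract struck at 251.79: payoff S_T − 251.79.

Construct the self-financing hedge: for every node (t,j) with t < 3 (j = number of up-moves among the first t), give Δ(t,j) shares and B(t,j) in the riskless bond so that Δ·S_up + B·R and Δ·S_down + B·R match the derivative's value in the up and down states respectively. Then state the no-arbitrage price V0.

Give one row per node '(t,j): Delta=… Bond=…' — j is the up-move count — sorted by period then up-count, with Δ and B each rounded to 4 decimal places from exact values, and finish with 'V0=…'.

Since d<R<u, set p* = (R−d)/(u−d) = 0.6393; price each node as the discounted p*-expectation of its children.
At expiry t=3: V(3,0)=-213.0327, V(3,1)=-175.5058, V(3,2)=-101.6434, V(3,3)=43.7367
Node (2,0) S=61.5195: V=(p*·-175.5058+(1−p*)·-213.0327)/1.02=-185.3334; Δ=(-175.5058−-213.0327)/(76.2842−38.7573)=1.0000; B=V−Δ·S=-246.8529
Node (2,1) S=121.0860: V=(p*·-101.6434+(1−p*)·-175.5058)/1.02=-125.7669; Δ=(-101.6434−-175.5058)/(150.1466−76.2842)=1.0000; B=V−Δ·S=-246.8529
Node (2,2) S=238.3280: V=(p*·43.7367+(1−p*)·-101.6434)/1.02=-8.5249; Δ=(43.7367−-101.6434)/(295.5267−150.1466)=1.0000; B=V−Δ·S=-246.8529
Node (1,0) S=97.6500: V=(p*·-125.7669+(1−p*)·-185.3334)/1.02=-144.3627; Δ=(-125.7669−-185.3334)/(121.0860−61.5195)=1.0000; B=V−Δ·S=-242.0127
Node (1,1) S=192.2000: V=(p*·-8.5249+(1−p*)·-125.7669)/1.02=-49.8127; Δ=(-8.5249−-125.7669)/(238.3280−121.0860)=1.0000; B=V−Δ·S=-242.0127
Node (0,0) S=155.0000: V=(p*·-49.8127+(1−p*)·-144.3627)/1.02=-82.2673; Δ=(-49.8127−-144.3627)/(192.2000−97.6500)=1.0000; B=V−Δ·S=-237.2673
The time-0 hedge costs -82.2673, which is the no-arbitrage price.

(0,0): Delta=1.0000 Bond=-237.2673
(1,0): Delta=1.0000 Bond=-242.0127
(1,1): Delta=1.0000 Bond=-242.0127
(2,0): Delta=1.0000 Bond=-246.8529
(2,1): Delta=1.0000 Bond=-246.8529
(2,2): Delta=1.0000 Bond=-246.8529
V0=-82.2673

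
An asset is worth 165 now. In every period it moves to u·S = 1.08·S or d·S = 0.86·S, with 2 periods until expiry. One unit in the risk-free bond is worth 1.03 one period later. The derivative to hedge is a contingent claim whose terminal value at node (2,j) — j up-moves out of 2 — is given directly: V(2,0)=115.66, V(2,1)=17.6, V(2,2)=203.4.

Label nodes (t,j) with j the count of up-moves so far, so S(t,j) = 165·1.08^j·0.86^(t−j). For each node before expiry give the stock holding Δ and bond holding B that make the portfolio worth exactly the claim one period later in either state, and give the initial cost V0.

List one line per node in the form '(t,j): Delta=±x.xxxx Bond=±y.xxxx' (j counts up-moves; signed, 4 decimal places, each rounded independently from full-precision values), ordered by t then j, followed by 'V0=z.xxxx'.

(0,0): Delta=3.2439 Bond=-409.3063
(1,0): Delta=-3.1411 Bond=484.4519
(1,1): Delta=4.7393 Bond=-688.0671
V0=125.9380

The replicating-portfolio and risk-neutral prices coincide; use p* = (1.03−0.86)/(1.08−0.86) = 0.7727 for the latter.
Terminal values V(2,·): V(2,0)=115.6600, V(2,1)=17.6000, V(2,2)=203.4000
Node (1,0) S=141.9000: V=(p*·17.6000+(1−p*)·115.6600)/1.03=38.7246; Δ=(17.6000−115.6600)/(153.2520−122.0340)=-3.1411; B=V−Δ·S=484.4519
Node (1,1) S=178.2000: V=(p*·203.4000+(1−p*)·17.6000)/1.03=156.4784; Δ=(203.4000−17.6000)/(192.4560−153.2520)=4.7393; B=V−Δ·S=-688.0671
Node (0,0) S=165.0000: V=(p*·156.4784+(1−p*)·38.7246)/1.03=125.9380; Δ=(156.4784−38.7246)/(178.2000−141.9000)=3.2439; B=V−Δ·S=-409.3063
Each (Δ,B) replicates both successor values, so the strategy is self-financing and V0 is arbitrage-free.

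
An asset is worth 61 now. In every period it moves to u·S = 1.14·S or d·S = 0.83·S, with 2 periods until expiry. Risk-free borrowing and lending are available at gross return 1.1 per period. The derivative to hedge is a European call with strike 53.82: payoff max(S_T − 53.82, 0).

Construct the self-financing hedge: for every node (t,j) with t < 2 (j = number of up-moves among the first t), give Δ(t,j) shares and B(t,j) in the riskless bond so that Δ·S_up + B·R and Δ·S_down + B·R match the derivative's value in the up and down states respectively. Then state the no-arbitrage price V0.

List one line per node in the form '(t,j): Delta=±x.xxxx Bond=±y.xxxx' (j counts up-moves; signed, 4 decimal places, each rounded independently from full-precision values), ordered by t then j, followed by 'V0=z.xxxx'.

No-arbitrage ⇒ martingale measure with p* = (R−d)/(u−d) = 0.8710.
Terminal values V(2,·): V(2,0)=0.0000, V(2,1)=3.8982, V(2,2)=25.4556
  t=1,j=0: stock 50.6300 → up 57.7182 (V=3.8982), down 42.0229 (V=0.0000). Price 3.0866; hedge Δ=0.2484, bond B=-9.4883.
  t=1,j=1: stock 69.5400 → up 79.2756 (V=25.4556), down 57.7182 (V=3.8982). Price 20.6127; hedge Δ=1.0000, bond B=-48.9273.
  t=0,j=0: stock 61.0000 → up 69.5400 (V=20.6127), down 50.6300 (V=3.0866). Price 16.6830; hedge Δ=0.9268, bond B=-39.8531.
Self-financing check: at every node Δ·S+B equals the discounted successor values.

(0,0): Delta=0.9268 Bond=-39.8531
(1,0): Delta=0.2484 Bond=-9.4883
(1,1): Delta=1.0000 Bond=-48.9273
V0=16.6830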